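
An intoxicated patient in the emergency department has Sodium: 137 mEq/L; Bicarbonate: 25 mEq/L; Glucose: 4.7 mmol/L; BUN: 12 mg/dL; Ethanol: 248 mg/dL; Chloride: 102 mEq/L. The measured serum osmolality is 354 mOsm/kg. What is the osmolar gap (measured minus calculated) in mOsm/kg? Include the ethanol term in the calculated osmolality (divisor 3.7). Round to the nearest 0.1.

4.0 mOsm/kg

Calculated osmolality = 2·Na + glucose + BUN/2.8 + ethanol/3.7
= 2·137 + 4.7 + 12/2.8 + 248/3.7
= 274 + 4.70 + 4.29 + 67.03
= 350.02 mOsm/kg ≈ 350.0 mOsm/kg
Osmolar gap = measured − calculated = 354 − 350.0 = 4.0 mOsm/kg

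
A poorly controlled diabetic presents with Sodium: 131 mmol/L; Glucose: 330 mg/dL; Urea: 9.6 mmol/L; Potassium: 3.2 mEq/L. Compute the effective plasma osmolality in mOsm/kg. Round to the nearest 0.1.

Effective osmolality excludes urea (freely permeant across cell membranes):
2·Na + glucose/18
= 2·131 + 330/18
= 262 + 18.33
= 280.33 mOsm/kg

280.3 mOsm/kg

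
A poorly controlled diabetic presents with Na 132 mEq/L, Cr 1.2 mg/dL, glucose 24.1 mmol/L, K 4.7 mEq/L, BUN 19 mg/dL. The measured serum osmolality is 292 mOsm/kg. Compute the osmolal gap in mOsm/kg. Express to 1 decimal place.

Calculated osmolality = 2·Na + glucose + BUN/2.8
= 2·132 + 24.1 + 19/2.8
= 264 + 24.10 + 6.79
= 294.89 mOsm/kg ≈ 294.9 mOsm/kg
Osmolar gap = measured − calculated = 292 − 294.9 = -2.9 mOsm/kg

-2.9 mOsm/kg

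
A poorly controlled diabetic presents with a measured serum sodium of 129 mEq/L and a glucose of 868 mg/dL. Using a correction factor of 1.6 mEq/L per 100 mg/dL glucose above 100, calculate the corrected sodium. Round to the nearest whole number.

141 mEq/L

Corrected Na = measured Na + 1.6 · (glucose − 100)/100
= 129 + 1.6 · (868 − 100)/100
= 129 + 12.3
= 141.3 mEq/L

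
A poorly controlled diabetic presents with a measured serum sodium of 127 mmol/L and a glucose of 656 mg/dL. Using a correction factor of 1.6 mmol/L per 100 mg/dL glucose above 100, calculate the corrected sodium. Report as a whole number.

136 mmol/L

Corrected Na = measured Na + 1.6 · (glucose − 100)/100
= 127 + 1.6 · (656 − 100)/100
= 127 + 8.9
= 135.9 mmol/L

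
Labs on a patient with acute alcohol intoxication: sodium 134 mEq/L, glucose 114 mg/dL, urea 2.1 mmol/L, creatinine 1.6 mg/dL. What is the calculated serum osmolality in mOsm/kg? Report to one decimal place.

276.4 mOsm/kg

Calculated osmolality = 2·Na + glucose/18 + urea
= 2·134 + 114/18 + 2.1
= 268 + 6.33 + 2.10
= 276.43 mOsm/kg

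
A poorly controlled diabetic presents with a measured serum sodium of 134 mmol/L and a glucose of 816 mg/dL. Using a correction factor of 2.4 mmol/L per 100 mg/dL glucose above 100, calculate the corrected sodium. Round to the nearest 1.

151 mmol/L

Corrected Na = measured Na + 2.4 · (glucose − 100)/100
= 134 + 2.4 · (816 − 100)/100
= 134 + 17.2
= 151.2 mmol/L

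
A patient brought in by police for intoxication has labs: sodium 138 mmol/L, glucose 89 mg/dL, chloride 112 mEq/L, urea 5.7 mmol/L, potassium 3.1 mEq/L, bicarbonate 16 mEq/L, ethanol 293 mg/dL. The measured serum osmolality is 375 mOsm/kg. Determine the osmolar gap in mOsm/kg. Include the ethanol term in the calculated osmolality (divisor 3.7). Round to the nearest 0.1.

Calculated osmolality = 2·Na + glucose/18 + urea + ethanol/3.7
= 2·138 + 89/18 + 5.7 + 293/3.7
= 276 + 4.94 + 5.70 + 79.19
= 365.83 mOsm/kg ≈ 365.8 mOsm/kg
Osmolar gap = measured − calculated = 375 − 365.8 = 9.2 mOsm/kg

9.2 mOsm/kg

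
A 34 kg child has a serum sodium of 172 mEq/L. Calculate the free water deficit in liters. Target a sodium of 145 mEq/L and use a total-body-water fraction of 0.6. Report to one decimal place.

3.8 L

TBW = 0.6 · 34 = 20.4 L
Free water deficit = TBW · (Na/145 − 1)
= 20.4 · (172/145 − 1)
= 20.4 · 0.1862
= 3.8 L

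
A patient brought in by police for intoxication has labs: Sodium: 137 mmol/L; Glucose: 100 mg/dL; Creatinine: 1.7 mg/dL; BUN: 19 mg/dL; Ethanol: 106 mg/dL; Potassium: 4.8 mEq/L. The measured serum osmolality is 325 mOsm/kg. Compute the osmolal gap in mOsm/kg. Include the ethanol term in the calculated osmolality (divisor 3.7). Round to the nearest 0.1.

10.0 mOsm/kg

Calculated osmolality = 2·Na + glucose/18 + BUN/2.8 + ethanol/3.7
= 2·137 + 100/18 + 19/2.8 + 106/3.7
= 274 + 5.56 + 6.79 + 28.65
= 315 mOsm/kg ≈ 315.0 mOsm/kg
Osmolar gap = measured − calculated = 325 − 315.0 = 10.0 mOsm/kg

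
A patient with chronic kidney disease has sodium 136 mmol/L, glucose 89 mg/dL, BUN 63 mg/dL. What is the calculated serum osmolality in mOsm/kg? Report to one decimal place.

299.4 mOsm/kg

Calculated osmolality = 2·Na + glucose/18 + BUN/2.8
= 2·136 + 89/18 + 63/2.8
= 272 + 4.94 + 22.50
= 299.44 mOsm/kg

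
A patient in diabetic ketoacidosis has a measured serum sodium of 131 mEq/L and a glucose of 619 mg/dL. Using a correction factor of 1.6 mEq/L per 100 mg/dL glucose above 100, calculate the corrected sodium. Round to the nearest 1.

139 mEq/L

Corrected Na = measured Na + 1.6 · (glucose − 100)/100
= 131 + 1.6 · (619 − 100)/100
= 131 + 8.3
= 139.3 mEq/L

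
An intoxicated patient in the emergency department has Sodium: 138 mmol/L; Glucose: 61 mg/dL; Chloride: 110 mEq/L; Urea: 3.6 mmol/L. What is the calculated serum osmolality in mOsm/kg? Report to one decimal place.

Calculated osmolality = 2·Na + glucose/18 + urea
= 2·138 + 61/18 + 3.6
= 276 + 3.39 + 3.60
= 282.99 mOsm/kg

283.0 mOsm/kg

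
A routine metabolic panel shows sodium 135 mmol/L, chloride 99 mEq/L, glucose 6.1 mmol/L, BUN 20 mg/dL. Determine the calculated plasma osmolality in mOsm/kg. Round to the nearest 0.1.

Calculated osmolality = 2·Na + glucose + BUN/2.8
= 2·135 + 6.1 + 20/2.8
= 270 + 6.10 + 7.14
= 283.24 mOsm/kg

283.2 mOsm/kg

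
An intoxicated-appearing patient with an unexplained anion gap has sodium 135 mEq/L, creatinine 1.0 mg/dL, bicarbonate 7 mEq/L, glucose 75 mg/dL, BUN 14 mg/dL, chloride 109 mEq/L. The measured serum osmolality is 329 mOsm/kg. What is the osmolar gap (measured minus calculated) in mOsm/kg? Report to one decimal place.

49.8 mOsm/kg

Calculated osmolality = 2·Na + glucose/18 + BUN/2.8
= 2·135 + 75/18 + 14/2.8
= 270 + 4.17 + 5
= 279.17 mOsm/kg ≈ 279.2 mOsm/kg
Osmolar gap = measured − calculated = 329 − 279.2 = 49.8 mOsm/kg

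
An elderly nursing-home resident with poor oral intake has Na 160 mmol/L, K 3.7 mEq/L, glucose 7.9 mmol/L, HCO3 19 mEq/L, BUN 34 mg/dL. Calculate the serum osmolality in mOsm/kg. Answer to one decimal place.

Calculated osmolality = 2·Na + glucose + BUN/2.8
= 2·160 + 7.9 + 34/2.8
= 320 + 7.90 + 12.14
= 340.04 mOsm/kg

340.0 mOsm/kg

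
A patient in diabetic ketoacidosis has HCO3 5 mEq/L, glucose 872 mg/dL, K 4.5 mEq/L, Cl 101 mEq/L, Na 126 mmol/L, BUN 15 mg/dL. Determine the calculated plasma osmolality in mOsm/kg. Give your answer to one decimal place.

305.8 mOsm/kg

Calculated osmolality = 2·Na + glucose/18 + BUN/2.8
= 2·126 + 872/18 + 15/2.8
= 252 + 48.44 + 5.36
= 305.8 mOsm/kg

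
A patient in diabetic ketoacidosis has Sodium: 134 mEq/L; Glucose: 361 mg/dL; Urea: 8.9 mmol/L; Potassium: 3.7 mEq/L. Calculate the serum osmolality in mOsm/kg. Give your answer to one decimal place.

297.0 mOsm/kg

Calculated osmolality = 2·Na + glucose/18 + urea
= 2·134 + 361/18 + 8.9
= 268 + 20.06 + 8.90
= 296.96 mOsm/kg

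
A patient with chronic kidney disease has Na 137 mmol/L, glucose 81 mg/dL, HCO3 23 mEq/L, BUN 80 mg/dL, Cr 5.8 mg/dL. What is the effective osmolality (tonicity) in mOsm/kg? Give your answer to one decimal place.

Effective osmolality excludes urea (freely permeant across cell membranes):
2·Na + glucose/18
= 2·137 + 81/18
= 274 + 4.5
= 278.5 mOsm/kg

278.5 mOsm/kg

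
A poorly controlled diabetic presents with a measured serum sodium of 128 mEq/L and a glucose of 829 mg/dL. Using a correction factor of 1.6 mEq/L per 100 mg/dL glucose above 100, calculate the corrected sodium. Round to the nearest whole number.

140 mEq/L

Corrected Na = measured Na + 1.6 · (glucose − 100)/100
= 128 + 1.6 · (829 − 100)/100
= 128 + 11.7
= 139.7 mEq/L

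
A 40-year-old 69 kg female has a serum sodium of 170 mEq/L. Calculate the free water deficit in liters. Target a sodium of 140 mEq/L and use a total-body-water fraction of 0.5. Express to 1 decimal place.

7.4 L

TBW = 0.5 · 69 = 34.5 L
Free water deficit = TBW · (Na/140 − 1)
= 34.5 · (170/140 − 1)
= 34.5 · 0.2143
= 7.39 L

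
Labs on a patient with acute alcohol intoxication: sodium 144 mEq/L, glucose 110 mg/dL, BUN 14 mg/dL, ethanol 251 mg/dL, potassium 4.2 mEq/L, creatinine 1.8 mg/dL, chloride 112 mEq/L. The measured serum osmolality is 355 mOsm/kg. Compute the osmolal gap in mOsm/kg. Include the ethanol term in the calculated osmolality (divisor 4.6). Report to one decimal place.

Calculated osmolality = 2·Na + glucose/18 + BUN/2.8 + ethanol/4.6
= 2·144 + 110/18 + 14/2.8 + 251/4.6
= 288 + 6.11 + 5 + 54.57
= 353.68 mOsm/kg ≈ 353.7 mOsm/kg
Osmolar gap = measured − calculated = 355 − 353.7 = 1.3 mOsm/kg

1.3 mOsm/kg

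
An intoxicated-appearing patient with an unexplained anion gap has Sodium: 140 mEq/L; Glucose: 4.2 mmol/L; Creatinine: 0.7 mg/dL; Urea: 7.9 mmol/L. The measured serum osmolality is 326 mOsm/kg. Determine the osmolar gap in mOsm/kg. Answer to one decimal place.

33.9 mOsm/kg

Calculated osmolality = 2·Na + glucose + urea
= 2·140 + 4.2 + 7.9
= 280 + 4.20 + 7.90
= 292.1 mOsm/kg ≈ 292.1 mOsm/kg
Osmolar gap = measured − calculated = 326 − 292.1 = 33.9 mOsm/kg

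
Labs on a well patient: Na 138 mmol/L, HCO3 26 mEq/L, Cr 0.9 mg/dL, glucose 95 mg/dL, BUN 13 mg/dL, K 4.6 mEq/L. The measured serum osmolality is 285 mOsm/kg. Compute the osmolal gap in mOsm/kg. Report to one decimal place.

Calculated osmolality = 2·Na + glucose/18 + BUN/2.8
= 2·138 + 95/18 + 13/2.8
= 276 + 5.28 + 4.64
= 285.92 mOsm/kg ≈ 285.9 mOsm/kg
Osmolar gap = measured − calculated = 285 − 285.9 = -0.9 mOsm/kg

-0.9 mOsm/kg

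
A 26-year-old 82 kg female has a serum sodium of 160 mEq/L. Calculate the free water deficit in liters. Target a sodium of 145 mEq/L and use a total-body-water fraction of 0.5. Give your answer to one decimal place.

4.2 L

TBW = 0.5 · 82 = 41 L
Free water deficit = TBW · (Na/145 − 1)
= 41 · (160/145 − 1)
= 41 · 0.1034
= 4.24 L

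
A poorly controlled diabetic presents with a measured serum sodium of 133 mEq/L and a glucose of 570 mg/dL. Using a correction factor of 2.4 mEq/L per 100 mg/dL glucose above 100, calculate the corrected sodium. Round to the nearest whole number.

144 mEq/L

Corrected Na = measured Na + 2.4 · (glucose − 100)/100
= 133 + 2.4 · (570 − 100)/100
= 133 + 11.3
= 144.3 mEq/L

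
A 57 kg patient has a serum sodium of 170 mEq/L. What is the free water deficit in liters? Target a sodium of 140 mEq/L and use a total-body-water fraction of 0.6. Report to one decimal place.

TBW = 0.6 · 57 = 34.2 L
Free water deficit = TBW · (Na/140 − 1)
= 34.2 · (170/140 − 1)
= 34.2 · 0.2143
= 7.33 L

7.3 L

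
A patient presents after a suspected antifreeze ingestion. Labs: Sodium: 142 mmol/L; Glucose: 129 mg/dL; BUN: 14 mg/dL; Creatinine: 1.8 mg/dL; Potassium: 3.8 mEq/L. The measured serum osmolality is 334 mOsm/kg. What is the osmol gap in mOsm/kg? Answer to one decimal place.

37.8 mOsm/kg

Calculated osmolality = 2·Na + glucose/18 + BUN/2.8
= 2·142 + 129/18 + 14/2.8
= 284 + 7.17 + 5
= 296.17 mOsm/kg ≈ 296.2 mOsm/kg
Osmolar gap = measured − calculated = 334 − 296.2 = 37.8 mOsm/kg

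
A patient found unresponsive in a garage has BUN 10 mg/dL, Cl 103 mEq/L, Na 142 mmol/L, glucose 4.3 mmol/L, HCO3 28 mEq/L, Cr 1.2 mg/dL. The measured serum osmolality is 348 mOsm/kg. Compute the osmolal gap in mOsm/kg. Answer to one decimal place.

Calculated osmolality = 2·Na + glucose + BUN/2.8
= 2·142 + 4.3 + 10/2.8
= 284 + 4.30 + 3.57
= 291.87 mOsm/kg ≈ 291.9 mOsm/kg
Osmolar gap = measured − calculated = 348 − 291.9 = 56.1 mOsm/kg

56.1 mOsm/kg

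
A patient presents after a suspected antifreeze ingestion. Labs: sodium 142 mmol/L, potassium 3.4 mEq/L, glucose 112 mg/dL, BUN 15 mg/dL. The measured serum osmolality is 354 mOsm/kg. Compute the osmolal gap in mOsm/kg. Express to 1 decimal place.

Calculated osmolality = 2·Na + glucose/18 + BUN/2.8
= 2·142 + 112/18 + 15/2.8
= 284 + 6.22 + 5.36
= 295.58 mOsm/kg ≈ 295.6 mOsm/kg
Osmolar gap = measured − calculated = 354 − 295.6 = 58.4 mOsm/kg

58.4 mOsm/kg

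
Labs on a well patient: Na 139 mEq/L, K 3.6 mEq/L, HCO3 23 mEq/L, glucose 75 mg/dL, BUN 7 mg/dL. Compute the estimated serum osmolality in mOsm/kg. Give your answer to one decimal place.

Calculated osmolality = 2·Na + glucose/18 + BUN/2.8
= 2·139 + 75/18 + 7/2.8
= 278 + 4.17 + 2.50
= 284.67 mOsm/kg

284.7 mOsm/kg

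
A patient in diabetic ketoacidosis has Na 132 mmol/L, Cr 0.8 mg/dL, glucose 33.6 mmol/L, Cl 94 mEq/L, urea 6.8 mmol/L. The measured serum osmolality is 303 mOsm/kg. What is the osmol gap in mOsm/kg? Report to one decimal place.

-1.4 mOsm/kg

Calculated osmolality = 2·Na + glucose + urea
= 2·132 + 33.6 + 6.8
= 264 + 33.60 + 6.80
= 304.4 mOsm/kg ≈ 304.4 mOsm/kg
Osmolar gap = measured − calculated = 303 − 304.4 = -1.4 mOsm/kg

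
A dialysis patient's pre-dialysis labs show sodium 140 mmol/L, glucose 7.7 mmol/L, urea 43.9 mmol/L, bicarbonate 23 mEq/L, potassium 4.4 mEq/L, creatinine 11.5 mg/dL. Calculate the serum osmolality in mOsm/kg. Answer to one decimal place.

331.6 mOsm/kg

Calculated osmolality = 2·Na + glucose + urea
= 2·140 + 7.7 + 43.9
= 280 + 7.70 + 43.90
= 331.6 mOsm/kg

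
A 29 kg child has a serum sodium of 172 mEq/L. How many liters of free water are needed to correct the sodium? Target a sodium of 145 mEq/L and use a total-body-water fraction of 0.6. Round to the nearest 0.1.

TBW = 0.6 · 29 = 17.4 L
Free water deficit = TBW · (Na/145 − 1)
= 17.4 · (172/145 − 1)
= 17.4 · 0.1862
= 3.24 L

3.2 L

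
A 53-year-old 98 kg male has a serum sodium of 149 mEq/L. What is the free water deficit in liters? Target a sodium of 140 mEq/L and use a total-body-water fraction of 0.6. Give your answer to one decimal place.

3.8 L

TBW = 0.6 · 98 = 58.8 L
Free water deficit = TBW · (Na/140 − 1)
= 58.8 · (149/140 − 1)
= 58.8 · 0.0643
= 3.78 L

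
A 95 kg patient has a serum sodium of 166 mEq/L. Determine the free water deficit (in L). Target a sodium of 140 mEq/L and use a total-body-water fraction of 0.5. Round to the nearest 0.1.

8.8 L

TBW = 0.5 · 95 = 47.5 L
Free water deficit = TBW · (Na/140 − 1)
= 47.5 · (166/140 − 1)
= 47.5 · 0.1857
= 8.82 L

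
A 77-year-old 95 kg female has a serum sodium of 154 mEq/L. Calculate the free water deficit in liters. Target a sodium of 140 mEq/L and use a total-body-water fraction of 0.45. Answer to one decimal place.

4.3 L

TBW = 0.45 · 95 = 42.75 L
Free water deficit = TBW · (Na/140 − 1)
= 42.75 · (154/140 − 1)
= 42.75 · 0.1
= 4.28 L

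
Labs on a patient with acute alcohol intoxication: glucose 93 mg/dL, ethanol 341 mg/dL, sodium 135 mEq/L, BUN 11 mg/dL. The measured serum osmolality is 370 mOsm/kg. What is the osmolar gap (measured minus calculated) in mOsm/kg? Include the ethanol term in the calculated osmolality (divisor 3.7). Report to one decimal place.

-1.3 mOsm/kg

Calculated osmolality = 2·Na + glucose/18 + BUN/2.8 + ethanol/3.7
= 2·135 + 93/18 + 11/2.8 + 341/3.7
= 270 + 5.17 + 3.93 + 92.16
= 371.26 mOsm/kg ≈ 371.3 mOsm/kg
Osmolar gap = measured − calculated = 370 − 371.3 = -1.3 mOsm/kg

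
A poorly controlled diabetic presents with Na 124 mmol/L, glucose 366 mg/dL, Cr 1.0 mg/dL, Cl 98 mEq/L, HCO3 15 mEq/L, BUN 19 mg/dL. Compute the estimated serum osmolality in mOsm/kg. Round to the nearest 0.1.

275.1 mOsm/kg

Calculated osmolality = 2·Na + glucose/18 + BUN/2.8
= 2·124 + 366/18 + 19/2.8
= 248 + 20.33 + 6.79
= 275.12 mOsm/kg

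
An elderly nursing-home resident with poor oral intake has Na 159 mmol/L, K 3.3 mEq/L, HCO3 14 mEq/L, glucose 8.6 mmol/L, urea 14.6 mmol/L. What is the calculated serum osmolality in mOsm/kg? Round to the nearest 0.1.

Calculated osmolality = 2·Na + glucose + urea
= 2·159 + 8.6 + 14.6
= 318 + 8.60 + 14.60
= 341.2 mOsm/kg

341.2 mOsm/kg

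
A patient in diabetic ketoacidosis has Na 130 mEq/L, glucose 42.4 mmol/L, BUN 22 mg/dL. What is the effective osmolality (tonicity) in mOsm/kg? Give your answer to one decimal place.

Effective osmolality excludes urea (freely permeant across cell membranes):
2·Na + glucose
= 2·130 + 42.4
= 260 + 42.4
= 302.4 mOsm/kg

302.4 mOsm/kg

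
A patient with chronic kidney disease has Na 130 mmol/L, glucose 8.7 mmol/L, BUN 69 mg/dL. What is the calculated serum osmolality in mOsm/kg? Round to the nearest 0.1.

Calculated osmolality = 2·Na + glucose + BUN/2.8
= 2·130 + 8.7 + 69/2.8
= 260 + 8.70 + 24.64
= 293.34 mOsm/kg

293.3 mOsm/kg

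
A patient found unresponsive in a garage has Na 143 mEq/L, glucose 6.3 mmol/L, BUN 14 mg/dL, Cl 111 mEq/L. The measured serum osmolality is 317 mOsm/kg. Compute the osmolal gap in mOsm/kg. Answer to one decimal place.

19.7 mOsm/kg

Calculated osmolality = 2·Na + glucose + BUN/2.8
= 2·143 + 6.3 + 14/2.8
= 286 + 6.30 + 5
= 297.3 mOsm/kg ≈ 297.3 mOsm/kg
Osmolar gap = measured − calculated = 317 − 297.3 = 19.7 mOsm/kg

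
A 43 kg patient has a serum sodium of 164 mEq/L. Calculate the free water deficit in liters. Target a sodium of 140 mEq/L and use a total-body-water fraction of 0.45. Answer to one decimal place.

3.3 L

TBW = 0.45 · 43 = 19.35 L
Free water deficit = TBW · (Na/140 − 1)
= 19.35 · (164/140 − 1)
= 19.35 · 0.1714
= 3.32 L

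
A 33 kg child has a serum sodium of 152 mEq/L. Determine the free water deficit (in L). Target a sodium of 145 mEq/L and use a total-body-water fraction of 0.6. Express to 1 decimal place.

TBW = 0.6 · 33 = 19.8 L
Free water deficit = TBW · (Na/145 − 1)
= 19.8 · (152/145 − 1)
= 19.8 · 0.0483
= 0.96 L

1.0 L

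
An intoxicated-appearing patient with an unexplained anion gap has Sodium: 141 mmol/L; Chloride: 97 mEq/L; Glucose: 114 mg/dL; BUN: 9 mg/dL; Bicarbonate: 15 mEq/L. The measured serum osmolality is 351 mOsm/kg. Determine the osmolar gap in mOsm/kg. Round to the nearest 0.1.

59.5 mOsm/kg

Calculated osmolality = 2·Na + glucose/18 + BUN/2.8
= 2·141 + 114/18 + 9/2.8
= 282 + 6.33 + 3.21
= 291.54 mOsm/kg ≈ 291.5 mOsm/kg
Osmolar gap = measured − calculated = 351 − 291.5 = 59.5 mOsm/kg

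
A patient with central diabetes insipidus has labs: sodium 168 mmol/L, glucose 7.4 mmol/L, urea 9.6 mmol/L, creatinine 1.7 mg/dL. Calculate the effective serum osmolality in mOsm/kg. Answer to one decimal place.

343.4 mOsm/kg

Effective osmolality excludes urea (freely permeant across cell membranes):
2·Na + glucose
= 2·168 + 7.4
= 336 + 7.4
= 343.4 mOsm/kg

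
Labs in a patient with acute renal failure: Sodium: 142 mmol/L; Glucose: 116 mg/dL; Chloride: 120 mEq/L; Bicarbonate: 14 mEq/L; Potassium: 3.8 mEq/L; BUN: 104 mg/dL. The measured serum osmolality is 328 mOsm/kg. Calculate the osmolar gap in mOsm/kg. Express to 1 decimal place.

0.4 mOsm/kg

Calculated osmolality = 2·Na + glucose/18 + BUN/2.8
= 2·142 + 116/18 + 104/2.8
= 284 + 6.44 + 37.14
= 327.58 mOsm/kg ≈ 327.6 mOsm/kg
Osmolar gap = measured − calculated = 328 − 327.6 = 0.4 mOsm/kg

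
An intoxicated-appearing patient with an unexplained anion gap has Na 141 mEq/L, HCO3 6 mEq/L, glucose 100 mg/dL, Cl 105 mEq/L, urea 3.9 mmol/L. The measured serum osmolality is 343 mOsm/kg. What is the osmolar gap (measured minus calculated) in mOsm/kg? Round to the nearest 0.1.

51.5 mOsm/kg

Calculated osmolality = 2·Na + glucose/18 + urea
= 2·141 + 100/18 + 3.9
= 282 + 5.56 + 3.90
= 291.46 mOsm/kg ≈ 291.5 mOsm/kg
Osmolar gap = measured − calculated = 343 − 291.5 = 51.5 mOsm/kg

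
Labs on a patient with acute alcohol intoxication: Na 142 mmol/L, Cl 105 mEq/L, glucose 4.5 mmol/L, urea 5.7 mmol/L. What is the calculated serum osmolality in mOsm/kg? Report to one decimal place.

Calculated osmolality = 2·Na + glucose + urea
= 2·142 + 4.5 + 5.7
= 284 + 4.50 + 5.70
= 294.2 mOsm/kg

294.2 mOsm/kg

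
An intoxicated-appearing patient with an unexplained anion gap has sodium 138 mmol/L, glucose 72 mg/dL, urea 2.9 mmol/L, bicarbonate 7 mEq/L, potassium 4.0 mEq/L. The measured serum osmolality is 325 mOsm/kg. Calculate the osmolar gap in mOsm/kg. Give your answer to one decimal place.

Calculated osmolality = 2·Na + glucose/18 + urea
= 2·138 + 72/18 + 2.9
= 276 + 4 + 2.90
= 282.9 mOsm/kg ≈ 282.9 mOsm/kg
Osmolar gap = measured − calculated = 325 − 282.9 = 42.1 mOsm/kg

42.1 mOsm/kg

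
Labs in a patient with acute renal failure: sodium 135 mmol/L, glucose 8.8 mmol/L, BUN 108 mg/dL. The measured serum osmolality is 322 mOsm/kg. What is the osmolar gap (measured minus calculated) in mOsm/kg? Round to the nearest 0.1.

Calculated osmolality = 2·Na + glucose + BUN/2.8
= 2·135 + 8.8 + 108/2.8
= 270 + 8.80 + 38.57
= 317.37 mOsm/kg ≈ 317.4 mOsm/kg
Osmolar gap = measured − calculated = 322 − 317.4 = 4.6 mOsm/kg

4.6 mOsm/kg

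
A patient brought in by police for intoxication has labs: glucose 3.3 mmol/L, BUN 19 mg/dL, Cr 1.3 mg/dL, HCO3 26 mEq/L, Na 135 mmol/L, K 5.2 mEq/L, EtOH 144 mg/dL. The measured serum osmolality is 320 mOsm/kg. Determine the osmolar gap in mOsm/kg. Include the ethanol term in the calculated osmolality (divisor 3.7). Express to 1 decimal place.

1.0 mOsm/kg

Calculated osmolality = 2·Na + glucose + BUN/2.8 + ethanol/3.7
= 2·135 + 3.3 + 19/2.8 + 144/3.7
= 270 + 3.30 + 6.79 + 38.92
= 319.01 mOsm/kg ≈ 319.0 mOsm/kg
Osmolar gap = measured − calculated = 320 − 319.0 = 1.0 mOsm/kg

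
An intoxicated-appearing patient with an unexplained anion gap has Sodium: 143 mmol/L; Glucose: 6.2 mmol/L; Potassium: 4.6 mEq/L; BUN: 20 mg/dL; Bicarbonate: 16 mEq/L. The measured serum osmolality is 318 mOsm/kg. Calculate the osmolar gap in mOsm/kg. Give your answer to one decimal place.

Calculated osmolality = 2·Na + glucose + BUN/2.8
= 2·143 + 6.2 + 20/2.8
= 286 + 6.20 + 7.14
= 299.34 mOsm/kg ≈ 299.3 mOsm/kg
Osmolar gap = measured − calculated = 318 − 299.3 = 18.7 mOsm/kg

18.7 mOsm/kg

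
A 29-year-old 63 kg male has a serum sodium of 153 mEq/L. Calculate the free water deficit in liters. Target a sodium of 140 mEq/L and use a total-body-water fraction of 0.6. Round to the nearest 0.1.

3.5 L

TBW = 0.6 · 63 = 37.8 L
Free water deficit = TBW · (Na/140 − 1)
= 37.8 · (153/140 − 1)
= 37.8 · 0.0929
= 3.51 L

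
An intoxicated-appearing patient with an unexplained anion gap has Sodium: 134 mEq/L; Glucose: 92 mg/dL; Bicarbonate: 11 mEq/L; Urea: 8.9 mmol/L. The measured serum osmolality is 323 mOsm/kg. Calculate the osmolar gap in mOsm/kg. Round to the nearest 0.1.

41.0 mOsm/kg

Calculated osmolality = 2·Na + glucose/18 + urea
= 2·134 + 92/18 + 8.9
= 268 + 5.11 + 8.90
= 282.01 mOsm/kg ≈ 282.0 mOsm/kg
Osmolar gap = measured − calculated = 323 − 282.0 = 41.0 mOsm/kg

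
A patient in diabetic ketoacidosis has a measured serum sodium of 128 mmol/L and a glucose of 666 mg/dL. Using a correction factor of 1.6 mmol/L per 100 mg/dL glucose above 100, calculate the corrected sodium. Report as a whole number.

Corrected Na = measured Na + 1.6 · (glucose − 100)/100
= 128 + 1.6 · (666 − 100)/100
= 128 + 9.1
= 137.1 mmol/L

137 mmol/L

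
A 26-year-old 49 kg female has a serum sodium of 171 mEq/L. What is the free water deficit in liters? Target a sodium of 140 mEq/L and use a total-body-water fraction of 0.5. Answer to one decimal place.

5.4 L

TBW = 0.5 · 49 = 24.5 L
Free water deficit = TBW · (Na/140 − 1)
= 24.5 · (171/140 − 1)
= 24.5 · 0.2214
= 5.42 L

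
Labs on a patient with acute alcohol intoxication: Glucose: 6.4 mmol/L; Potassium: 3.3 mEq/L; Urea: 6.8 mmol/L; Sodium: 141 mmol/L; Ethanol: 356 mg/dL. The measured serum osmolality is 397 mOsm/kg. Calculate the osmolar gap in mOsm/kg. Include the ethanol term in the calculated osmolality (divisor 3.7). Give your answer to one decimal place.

5.6 mOsm/kg

Calculated osmolality = 2·Na + glucose + urea + ethanol/3.7
= 2·141 + 6.4 + 6.8 + 356/3.7
= 282 + 6.40 + 6.80 + 96.22
= 391.42 mOsm/kg ≈ 391.4 mOsm/kg
Osmolar gap = measured − calculated = 397 − 391.4 = 5.6 mOsm/kg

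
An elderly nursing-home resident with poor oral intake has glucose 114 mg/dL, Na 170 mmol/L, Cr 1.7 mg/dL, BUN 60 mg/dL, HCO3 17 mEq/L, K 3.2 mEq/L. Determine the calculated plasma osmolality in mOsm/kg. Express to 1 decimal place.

367.8 mOsm/kg

Calculated osmolality = 2·Na + glucose/18 + BUN/2.8
= 2·170 + 114/18 + 60/2.8
= 340 + 6.33 + 21.43
= 367.76 mOsm/kg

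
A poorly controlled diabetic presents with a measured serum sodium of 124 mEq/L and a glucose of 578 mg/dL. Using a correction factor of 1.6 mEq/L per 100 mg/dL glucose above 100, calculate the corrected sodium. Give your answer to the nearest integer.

132 mEq/L

Corrected Na = measured Na + 1.6 · (glucose − 100)/100
= 124 + 1.6 · (578 − 100)/100
= 124 + 7.6
= 131.6 mEq/L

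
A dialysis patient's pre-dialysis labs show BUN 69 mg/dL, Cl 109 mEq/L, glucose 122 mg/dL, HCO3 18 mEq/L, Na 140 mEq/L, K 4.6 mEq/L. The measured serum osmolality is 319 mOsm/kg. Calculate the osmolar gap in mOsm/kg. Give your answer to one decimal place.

7.6 mOsm/kg

Calculated osmolality = 2·Na + glucose/18 + BUN/2.8
= 2·140 + 122/18 + 69/2.8
= 280 + 6.78 + 24.64
= 311.42 mOsm/kg ≈ 311.4 mOsm/kg
Osmolar gap = measured − calculated = 319 − 311.4 = 7.6 mOsm/kg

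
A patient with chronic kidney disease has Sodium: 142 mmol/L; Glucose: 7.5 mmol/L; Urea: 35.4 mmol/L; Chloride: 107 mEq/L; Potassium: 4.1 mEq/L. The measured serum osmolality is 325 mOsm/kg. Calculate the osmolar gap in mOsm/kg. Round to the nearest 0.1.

-1.9 mOsm/kg

Calculated osmolality = 2·Na + glucose + urea
= 2·142 + 7.5 + 35.4
= 284 + 7.50 + 35.40
= 326.9 mOsm/kg ≈ 326.9 mOsm/kg
Osmolar gap = measured − calculated = 325 − 326.9 = -1.9 mOsm/kg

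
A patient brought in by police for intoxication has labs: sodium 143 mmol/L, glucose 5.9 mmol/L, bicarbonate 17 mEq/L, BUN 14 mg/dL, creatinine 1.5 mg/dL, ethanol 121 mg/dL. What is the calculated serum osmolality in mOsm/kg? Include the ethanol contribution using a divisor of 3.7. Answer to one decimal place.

Calculated osmolality = 2·Na + glucose + BUN/2.8 + ethanol/3.7
= 2·143 + 5.9 + 14/2.8 + 121/3.7
= 286 + 5.90 + 5 + 32.70
= 329.6 mOsm/kg

329.6 mOsm/kg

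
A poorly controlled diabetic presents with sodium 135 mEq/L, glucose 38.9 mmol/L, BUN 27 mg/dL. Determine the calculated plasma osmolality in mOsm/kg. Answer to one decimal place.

Calculated osmolality = 2·Na + glucose + BUN/2.8
= 2·135 + 38.9 + 27/2.8
= 270 + 38.90 + 9.64
= 318.54 mOsm/kg

318.5 mOsm/kg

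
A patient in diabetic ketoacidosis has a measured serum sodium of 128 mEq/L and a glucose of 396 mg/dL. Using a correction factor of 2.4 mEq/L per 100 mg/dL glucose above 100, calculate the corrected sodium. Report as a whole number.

135 mEq/L

Corrected Na = measured Na + 2.4 · (glucose − 100)/100
= 128 + 2.4 · (396 − 100)/100
= 128 + 7.1
= 135.1 mEq/L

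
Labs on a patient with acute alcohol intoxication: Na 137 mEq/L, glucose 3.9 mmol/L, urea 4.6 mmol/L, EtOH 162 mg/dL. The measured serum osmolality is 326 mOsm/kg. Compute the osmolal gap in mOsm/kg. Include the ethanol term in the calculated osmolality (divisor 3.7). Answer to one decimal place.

-0.3 mOsm/kg

Calculated osmolality = 2·Na + glucose + urea + ethanol/3.7
= 2·137 + 3.9 + 4.6 + 162/3.7
= 274 + 3.90 + 4.60 + 43.78
= 326.28 mOsm/kg ≈ 326.3 mOsm/kg
Osmolar gap = measured − calculated = 326 − 326.3 = -0.3 mOsm/kg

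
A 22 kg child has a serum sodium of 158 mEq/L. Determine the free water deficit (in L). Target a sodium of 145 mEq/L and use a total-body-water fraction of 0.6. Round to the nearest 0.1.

1.2 L

TBW = 0.6 · 22 = 13.2 L
Free water deficit = TBW · (Na/145 − 1)
= 13.2 · (158/145 − 1)
= 13.2 · 0.0897
= 1.18 L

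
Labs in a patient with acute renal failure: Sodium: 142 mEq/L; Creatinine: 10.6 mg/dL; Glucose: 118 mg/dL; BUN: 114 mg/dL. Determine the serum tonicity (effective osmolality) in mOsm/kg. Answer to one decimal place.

Effective osmolality excludes urea (freely permeant across cell membranes):
2·Na + glucose/18
= 2·142 + 118/18
= 284 + 6.56
= 290.56 mOsm/kg

290.6 mOsm/kg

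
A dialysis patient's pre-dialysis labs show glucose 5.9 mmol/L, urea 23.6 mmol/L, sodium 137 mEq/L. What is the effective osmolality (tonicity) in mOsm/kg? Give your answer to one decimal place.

279.9 mOsm/kg

Effective osmolality excludes urea (freely permeant across cell membranes):
2·Na + glucose
= 2·137 + 5.9
= 274 + 5.9
= 279.9 mOsm/kg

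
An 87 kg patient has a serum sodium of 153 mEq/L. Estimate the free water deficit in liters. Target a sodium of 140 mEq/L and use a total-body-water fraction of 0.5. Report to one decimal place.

TBW = 0.5 · 87 = 43.5 L
Free water deficit = TBW · (Na/140 − 1)
= 43.5 · (153/140 − 1)
= 43.5 · 0.0929
= 4.04 L

4.0 L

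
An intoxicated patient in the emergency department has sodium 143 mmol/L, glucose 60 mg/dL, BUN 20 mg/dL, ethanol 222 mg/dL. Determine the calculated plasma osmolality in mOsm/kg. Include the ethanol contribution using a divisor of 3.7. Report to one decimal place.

356.5 mOsm/kg

Calculated osmolality = 2·Na + glucose/18 + BUN/2.8 + ethanol/3.7
= 2·143 + 60/18 + 20/2.8 + 222/3.7
= 286 + 3.33 + 7.14 + 60
= 356.47 mOsm/kg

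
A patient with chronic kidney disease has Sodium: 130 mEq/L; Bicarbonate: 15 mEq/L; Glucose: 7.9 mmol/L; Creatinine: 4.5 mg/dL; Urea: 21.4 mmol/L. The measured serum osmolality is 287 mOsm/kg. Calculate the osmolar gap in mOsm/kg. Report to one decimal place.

-2.3 mOsm/kg

Calculated osmolality = 2·Na + glucose + urea
= 2·130 + 7.9 + 21.4
= 260 + 7.90 + 21.40
= 289.3 mOsm/kg ≈ 289.3 mOsm/kg
Osmolar gap = measured − calculated = 287 − 289.3 = -2.3 mOsm/kg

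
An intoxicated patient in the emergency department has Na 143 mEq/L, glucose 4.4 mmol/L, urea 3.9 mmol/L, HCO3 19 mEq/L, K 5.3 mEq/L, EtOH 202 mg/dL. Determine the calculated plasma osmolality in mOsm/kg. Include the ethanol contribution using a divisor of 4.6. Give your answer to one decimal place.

338.2 mOsm/kg

Calculated osmolality = 2·Na + glucose + urea + ethanol/4.6
= 2·143 + 4.4 + 3.9 + 202/4.6
= 286 + 4.40 + 3.90 + 43.91
= 338.21 mOsm/kg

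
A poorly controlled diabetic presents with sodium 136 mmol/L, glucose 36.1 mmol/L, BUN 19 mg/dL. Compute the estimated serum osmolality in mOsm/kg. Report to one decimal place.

Calculated osmolality = 2·Na + glucose + BUN/2.8
= 2·136 + 36.1 + 19/2.8
= 272 + 36.10 + 6.79
= 314.89 mOsm/kg

314.9 mOsm/kg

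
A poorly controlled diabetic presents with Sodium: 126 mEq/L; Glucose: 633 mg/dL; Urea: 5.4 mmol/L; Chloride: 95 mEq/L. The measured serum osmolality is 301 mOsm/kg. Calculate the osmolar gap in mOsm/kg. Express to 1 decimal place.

8.4 mOsm/kg

Calculated osmolality = 2·Na + glucose/18 + urea
= 2·126 + 633/18 + 5.4
= 252 + 35.17 + 5.40
= 292.57 mOsm/kg ≈ 292.6 mOsm/kg
Osmolar gap = measured − calculated = 301 − 292.6 = 8.4 mOsm/kg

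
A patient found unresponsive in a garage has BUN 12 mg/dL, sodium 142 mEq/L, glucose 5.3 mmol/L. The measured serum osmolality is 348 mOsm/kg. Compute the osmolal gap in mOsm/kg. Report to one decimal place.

Calculated osmolality = 2·Na + glucose + BUN/2.8
= 2·142 + 5.3 + 12/2.8
= 284 + 5.30 + 4.29
= 293.59 mOsm/kg ≈ 293.6 mOsm/kg
Osmolar gap = measured − calculated = 348 − 293.6 = 54.4 mOsm/kg

54.4 mOsm/kg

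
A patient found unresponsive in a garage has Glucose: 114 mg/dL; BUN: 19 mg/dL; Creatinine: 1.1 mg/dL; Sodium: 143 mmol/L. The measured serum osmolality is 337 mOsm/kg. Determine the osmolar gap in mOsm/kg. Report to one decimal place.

37.9 mOsm/kg

Calculated osmolality = 2·Na + glucose/18 + BUN/2.8
= 2·143 + 114/18 + 19/2.8
= 286 + 6.33 + 6.79
= 299.12 mOsm/kg ≈ 299.1 mOsm/kg
Osmolar gap = measured − calculated = 337 − 299.1 = 37.9 mOsm/kg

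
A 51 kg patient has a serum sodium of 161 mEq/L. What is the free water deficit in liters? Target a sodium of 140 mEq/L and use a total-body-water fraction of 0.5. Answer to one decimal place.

3.8 L

TBW = 0.5 · 51 = 25.5 L
Free water deficit = TBW · (Na/140 − 1)
= 25.5 · (161/140 − 1)
= 25.5 · 0.15
= 3.82 L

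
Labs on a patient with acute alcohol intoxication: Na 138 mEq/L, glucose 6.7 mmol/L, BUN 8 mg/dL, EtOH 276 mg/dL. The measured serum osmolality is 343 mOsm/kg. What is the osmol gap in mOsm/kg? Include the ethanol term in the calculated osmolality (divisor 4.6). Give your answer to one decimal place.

-2.6 mOsm/kg

Calculated osmolality = 2·Na + glucose + BUN/2.8 + ethanol/4.6
= 2·138 + 6.7 + 8/2.8 + 276/4.6
= 276 + 6.70 + 2.86 + 60
= 345.56 mOsm/kg ≈ 345.6 mOsm/kg
Osmolar gap = measured − calculated = 343 − 345.6 = -2.6 mOsm/kg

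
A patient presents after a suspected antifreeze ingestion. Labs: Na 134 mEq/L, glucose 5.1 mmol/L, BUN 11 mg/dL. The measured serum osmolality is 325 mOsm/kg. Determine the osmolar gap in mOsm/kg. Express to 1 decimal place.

Calculated osmolality = 2·Na + glucose + BUN/2.8
= 2·134 + 5.1 + 11/2.8
= 268 + 5.10 + 3.93
= 277.03 mOsm/kg ≈ 277.0 mOsm/kg
Osmolar gap = measured − calculated = 325 − 277.0 = 48.0 mOsm/kg

48.0 mOsm/kg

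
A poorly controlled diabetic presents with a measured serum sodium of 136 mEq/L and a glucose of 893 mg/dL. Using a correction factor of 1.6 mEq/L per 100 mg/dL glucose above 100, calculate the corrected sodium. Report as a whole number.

Corrected Na = measured Na + 1.6 · (glucose − 100)/100
= 136 + 1.6 · (893 − 100)/100
= 136 + 12.7
= 148.7 mEq/L

149 mEq/L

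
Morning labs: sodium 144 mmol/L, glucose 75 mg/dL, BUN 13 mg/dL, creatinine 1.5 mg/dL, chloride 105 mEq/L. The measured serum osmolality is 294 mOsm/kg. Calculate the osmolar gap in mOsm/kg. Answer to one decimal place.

-2.8 mOsm/kg

Calculated osmolality = 2·Na + glucose/18 + BUN/2.8
= 2·144 + 75/18 + 13/2.8
= 288 + 4.17 + 4.64
= 296.81 mOsm/kg ≈ 296.8 mOsm/kg
Osmolar gap = measured − calculated = 294 − 296.8 = -2.8 mOsm/kg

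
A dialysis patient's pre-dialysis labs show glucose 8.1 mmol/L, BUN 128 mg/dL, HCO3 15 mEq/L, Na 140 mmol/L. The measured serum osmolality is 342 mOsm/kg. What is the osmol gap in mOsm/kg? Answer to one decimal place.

Calculated osmolality = 2·Na + glucose + BUN/2.8
= 2·140 + 8.1 + 128/2.8
= 280 + 8.10 + 45.71
= 333.81 mOsm/kg ≈ 333.8 mOsm/kg
Osmolar gap = measured − calculated = 342 − 333.8 = 8.2 mOsm/kg

8.2 mOsm/kg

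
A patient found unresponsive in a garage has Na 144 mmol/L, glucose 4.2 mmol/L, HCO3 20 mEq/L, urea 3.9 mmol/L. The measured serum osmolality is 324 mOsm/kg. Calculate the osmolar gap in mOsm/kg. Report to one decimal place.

Calculated osmolality = 2·Na + glucose + urea
= 2·144 + 4.2 + 3.9
= 288 + 4.20 + 3.90
= 296.1 mOsm/kg ≈ 296.1 mOsm/kg
Osmolar gap = measured − calculated = 324 − 296.1 = 27.9 mOsm/kg

27.9 mOsm/kg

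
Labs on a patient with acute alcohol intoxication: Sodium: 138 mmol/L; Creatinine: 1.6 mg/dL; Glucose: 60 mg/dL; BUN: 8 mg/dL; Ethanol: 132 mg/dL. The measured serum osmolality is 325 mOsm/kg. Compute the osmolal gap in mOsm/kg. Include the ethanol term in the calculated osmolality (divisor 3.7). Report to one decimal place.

Calculated osmolality = 2·Na + glucose/18 + BUN/2.8 + ethanol/3.7
= 2·138 + 60/18 + 8/2.8 + 132/3.7
= 276 + 3.33 + 2.86 + 35.68
= 317.87 mOsm/kg ≈ 317.9 mOsm/kg
Osmolar gap = measured − calculated = 325 − 317.9 = 7.1 mOsm/kg

7.1 mOsm/kg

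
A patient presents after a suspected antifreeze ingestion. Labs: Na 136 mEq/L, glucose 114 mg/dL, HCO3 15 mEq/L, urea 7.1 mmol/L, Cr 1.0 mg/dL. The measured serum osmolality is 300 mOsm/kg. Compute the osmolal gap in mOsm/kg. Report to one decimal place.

Calculated osmolality = 2·Na + glucose/18 + urea
= 2·136 + 114/18 + 7.1
= 272 + 6.33 + 7.10
= 285.43 mOsm/kg ≈ 285.4 mOsm/kg
Osmolar gap = measured − calculated = 300 − 285.4 = 14.6 mOsm/kg

14.6 mOsm/kg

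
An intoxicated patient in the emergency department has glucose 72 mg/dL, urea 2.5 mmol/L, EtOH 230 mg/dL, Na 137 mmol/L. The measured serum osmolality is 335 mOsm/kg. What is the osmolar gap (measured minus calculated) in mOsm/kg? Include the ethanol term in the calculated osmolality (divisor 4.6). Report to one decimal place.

4.5 mOsm/kg

Calculated osmolality = 2·Na + glucose/18 + urea + ethanol/4.6
= 2·137 + 72/18 + 2.5 + 230/4.6
= 274 + 4 + 2.50 + 50
= 330.5 mOsm/kg ≈ 330.5 mOsm/kg
Osmolar gap = measured − calculated = 335 − 330.5 = 4.5 mOsm/kg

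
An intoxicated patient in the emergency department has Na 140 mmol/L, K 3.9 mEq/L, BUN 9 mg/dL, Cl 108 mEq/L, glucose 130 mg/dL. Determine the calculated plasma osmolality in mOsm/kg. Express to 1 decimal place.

290.4 mOsm/kg

Calculated osmolality = 2·Na + glucose/18 + BUN/2.8
= 2·140 + 130/18 + 9/2.8
= 280 + 7.22 + 3.21
= 290.43 mOsm/kg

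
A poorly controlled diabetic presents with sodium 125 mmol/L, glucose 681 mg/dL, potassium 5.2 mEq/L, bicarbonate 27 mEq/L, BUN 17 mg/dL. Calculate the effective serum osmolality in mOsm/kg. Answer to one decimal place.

Effective osmolality excludes urea (freely permeant across cell membranes):
2·Na + glucose/18
= 2·125 + 681/18
= 250 + 37.83
= 287.83 mOsm/kg

287.8 mOsm/kg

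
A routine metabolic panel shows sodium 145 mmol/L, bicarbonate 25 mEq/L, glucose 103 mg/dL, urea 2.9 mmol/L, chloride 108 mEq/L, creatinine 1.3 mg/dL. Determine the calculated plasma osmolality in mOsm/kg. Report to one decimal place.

Calculated osmolality = 2·Na + glucose/18 + urea
= 2·145 + 103/18 + 2.9
= 290 + 5.72 + 2.90
= 298.62 mOsm/kg

298.6 mOsm/kg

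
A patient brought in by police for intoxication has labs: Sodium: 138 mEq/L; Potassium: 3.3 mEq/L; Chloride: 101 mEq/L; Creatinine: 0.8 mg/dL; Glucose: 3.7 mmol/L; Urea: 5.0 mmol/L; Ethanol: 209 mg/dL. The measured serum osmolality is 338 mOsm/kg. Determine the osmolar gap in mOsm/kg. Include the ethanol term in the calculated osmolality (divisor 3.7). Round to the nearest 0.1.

Calculated osmolality = 2·Na + glucose + urea + ethanol/3.7
= 2·138 + 3.7 + 5 + 209/3.7
= 276 + 3.70 + 5 + 56.49
= 341.19 mOsm/kg ≈ 341.2 mOsm/kg
Osmolar gap = measured − calculated = 338 − 341.2 = -3.2 mOsm/kg

-3.2 mOsm/kg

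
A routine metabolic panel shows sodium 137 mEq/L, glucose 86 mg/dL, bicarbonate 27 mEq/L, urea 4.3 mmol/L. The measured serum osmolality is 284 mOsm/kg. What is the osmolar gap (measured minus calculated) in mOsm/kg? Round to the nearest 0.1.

0.9 mOsm/kg

Calculated osmolality = 2·Na + glucose/18 + urea
= 2·137 + 86/18 + 4.3
= 274 + 4.78 + 4.30
= 283.08 mOsm/kg ≈ 283.1 mOsm/kg
Osmolar gap = measured − calculated = 284 − 283.1 = 0.9 mOsm/kg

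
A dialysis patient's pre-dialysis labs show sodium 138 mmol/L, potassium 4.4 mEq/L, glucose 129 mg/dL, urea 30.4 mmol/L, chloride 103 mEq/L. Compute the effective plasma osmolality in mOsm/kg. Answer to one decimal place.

283.2 mOsm/kg

Effective osmolality excludes urea (freely permeant across cell membranes):
2·Na + glucose/18
= 2·138 + 129/18
= 276 + 7.17
= 283.17 mOsm/kg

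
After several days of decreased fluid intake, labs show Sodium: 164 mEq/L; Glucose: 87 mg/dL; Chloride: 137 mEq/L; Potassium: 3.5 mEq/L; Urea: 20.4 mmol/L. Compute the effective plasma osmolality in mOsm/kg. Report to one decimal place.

Effective osmolality excludes urea (freely permeant across cell membranes):
2·Na + glucose/18
= 2·164 + 87/18
= 328 + 4.83
= 332.83 mOsm/kg

332.8 mOsm/kg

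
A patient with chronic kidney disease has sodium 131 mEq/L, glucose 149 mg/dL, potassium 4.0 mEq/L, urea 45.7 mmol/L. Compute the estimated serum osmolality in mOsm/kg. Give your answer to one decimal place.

Calculated osmolality = 2·Na + glucose/18 + urea
= 2·131 + 149/18 + 45.7
= 262 + 8.28 + 45.70
= 315.98 mOsm/kg

316.0 mOsm/kg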